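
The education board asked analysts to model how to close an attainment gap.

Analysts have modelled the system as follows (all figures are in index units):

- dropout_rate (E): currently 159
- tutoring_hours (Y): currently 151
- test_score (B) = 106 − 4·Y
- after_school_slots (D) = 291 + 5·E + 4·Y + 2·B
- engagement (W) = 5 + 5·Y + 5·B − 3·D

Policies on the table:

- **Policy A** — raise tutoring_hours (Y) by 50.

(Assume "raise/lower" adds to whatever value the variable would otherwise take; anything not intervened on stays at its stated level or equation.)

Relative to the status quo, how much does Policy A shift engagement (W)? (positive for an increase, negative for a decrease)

Baseline:
  E = 159
  Y = 151
  B = 106 − 4·151 = -498
  D = 291 + 5·159 + 4·151 + 2·(-498) = 694
  W = 5 + 5·151 + 5·(-498) − 3·694 = -3812
Policy A (Y + 50):
  E = 159
  Y = 151 + 50 = 201
  B = 106 − 4·201 = -698
  D = 291 + 5·159 + 4·201 + 2·(-698) = 494
  W = 5 + 5·201 + 5·(-698) − 3·494 = -3962
Change in W: -3962 − (-3812) = -150

-150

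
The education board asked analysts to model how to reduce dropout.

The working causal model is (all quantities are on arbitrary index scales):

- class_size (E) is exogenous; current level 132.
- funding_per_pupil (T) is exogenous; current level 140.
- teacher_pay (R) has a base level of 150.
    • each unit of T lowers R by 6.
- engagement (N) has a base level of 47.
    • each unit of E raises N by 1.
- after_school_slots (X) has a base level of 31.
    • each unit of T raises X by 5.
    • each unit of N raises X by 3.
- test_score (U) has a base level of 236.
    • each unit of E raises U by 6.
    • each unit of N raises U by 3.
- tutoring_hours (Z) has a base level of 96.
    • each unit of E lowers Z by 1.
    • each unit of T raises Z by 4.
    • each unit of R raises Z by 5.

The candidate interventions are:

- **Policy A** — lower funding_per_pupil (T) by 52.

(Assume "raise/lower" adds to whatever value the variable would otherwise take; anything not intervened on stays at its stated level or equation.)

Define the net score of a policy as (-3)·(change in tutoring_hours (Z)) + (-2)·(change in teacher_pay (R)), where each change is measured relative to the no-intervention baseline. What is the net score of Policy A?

-4680

Baseline:
  E = 132
  T = 140
  R = 150 − 6·140 = -690
  Z = 96 − 132 + 4·140 + 5·(-690) = -2926
Policy A (T − 52):
  E = 132
  T = 140 − 52 = 88
  R = 150 − 6·88 = -378
  Z = 96 − 132 + 4·88 + 5·(-378) = -1574
ΔZ = -1574 − (-2926) = 1352; ΔR = -378 − (-690) = 312
Score = (-3)·1352 + (-2)·312 = -4680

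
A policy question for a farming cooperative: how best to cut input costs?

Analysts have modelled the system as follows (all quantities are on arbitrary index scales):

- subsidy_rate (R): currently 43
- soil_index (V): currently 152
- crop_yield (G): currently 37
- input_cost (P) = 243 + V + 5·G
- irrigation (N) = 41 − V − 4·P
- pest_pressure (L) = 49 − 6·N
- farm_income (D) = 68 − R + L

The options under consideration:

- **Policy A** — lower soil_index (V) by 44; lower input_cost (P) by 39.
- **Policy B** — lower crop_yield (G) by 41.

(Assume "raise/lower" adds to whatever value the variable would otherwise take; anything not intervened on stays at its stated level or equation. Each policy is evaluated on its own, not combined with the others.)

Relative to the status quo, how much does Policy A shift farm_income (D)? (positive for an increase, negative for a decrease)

Baseline:
  R = 43
  V = 152
  G = 37
  P = 243 + 152 + 5·37 = 580
  N = 41 − 152 − 4·580 = -2431
  L = 49 − 6·(-2431) = 14635
  D = 68 − 43 + 14635 = 14660
Policy A (V − 44, P − 39):
  R = 43
  V = 152 − 44 = 108
  G = 37
  P = 243 + 108 + 5·37 (−39 from intervention) = 497
  N = 41 − 108 − 4·497 = -2055
  L = 49 − 6·(-2055) = 12379
  D = 68 − 43 + 12379 = 12404
Change in D: 12404 − 14660 = -2256

-2256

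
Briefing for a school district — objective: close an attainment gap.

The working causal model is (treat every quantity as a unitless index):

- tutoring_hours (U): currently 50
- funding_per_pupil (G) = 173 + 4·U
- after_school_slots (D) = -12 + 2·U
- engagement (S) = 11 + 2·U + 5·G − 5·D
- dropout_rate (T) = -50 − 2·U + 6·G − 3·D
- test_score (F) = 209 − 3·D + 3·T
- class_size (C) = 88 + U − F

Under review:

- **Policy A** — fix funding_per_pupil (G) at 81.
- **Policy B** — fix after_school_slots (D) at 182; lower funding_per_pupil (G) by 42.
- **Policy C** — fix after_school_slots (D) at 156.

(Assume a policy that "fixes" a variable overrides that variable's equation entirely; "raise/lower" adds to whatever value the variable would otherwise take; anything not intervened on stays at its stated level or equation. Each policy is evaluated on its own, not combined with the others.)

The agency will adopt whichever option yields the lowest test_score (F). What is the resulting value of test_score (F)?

Policy A (G := 81):
  U = 50
  G = 81
  D = -12 + 2·50 = 88
  T = -50 − 2·50 + 6·81 − 3·88 = 72
  F = 209 − 3·88 + 3·72 = 161
Policy B (D := 182, G − 42):
  U = 50
  G = 173 + 4·50 (−42 from intervention) = 331
  D = 182
  T = -50 − 2·50 + 6·331 − 3·182 = 1290
  F = 209 − 3·182 + 3·1290 = 3533
Policy C (D := 156):
  U = 50
  G = 173 + 4·50 = 373
  D = 156
  T = -50 − 2·50 + 6·373 − 3·156 = 1620
  F = 209 − 3·156 + 3·1620 = 4601
Comparing — Policy A: F=161, Policy B: F=3533, Policy C: F=4601. Lowest is 161 (Policy A).

161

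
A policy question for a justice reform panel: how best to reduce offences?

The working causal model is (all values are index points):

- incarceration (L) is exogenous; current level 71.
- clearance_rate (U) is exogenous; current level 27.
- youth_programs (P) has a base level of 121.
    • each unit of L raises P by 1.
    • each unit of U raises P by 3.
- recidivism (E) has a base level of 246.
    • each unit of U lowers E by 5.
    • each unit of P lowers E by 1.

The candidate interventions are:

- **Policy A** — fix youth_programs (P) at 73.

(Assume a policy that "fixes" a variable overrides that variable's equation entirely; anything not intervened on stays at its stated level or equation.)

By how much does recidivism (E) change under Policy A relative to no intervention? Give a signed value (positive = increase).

Baseline:
  L = 71
  U = 27
  P = 121 + 71 + 3·27 = 273
  E = 246 − 5·27 − 273 = -162
Policy A (P := 73):
  L = 71
  U = 27
  P = 73
  E = 246 − 5·27 − 73 = 38
Change in E: 38 − (-162) = 200

200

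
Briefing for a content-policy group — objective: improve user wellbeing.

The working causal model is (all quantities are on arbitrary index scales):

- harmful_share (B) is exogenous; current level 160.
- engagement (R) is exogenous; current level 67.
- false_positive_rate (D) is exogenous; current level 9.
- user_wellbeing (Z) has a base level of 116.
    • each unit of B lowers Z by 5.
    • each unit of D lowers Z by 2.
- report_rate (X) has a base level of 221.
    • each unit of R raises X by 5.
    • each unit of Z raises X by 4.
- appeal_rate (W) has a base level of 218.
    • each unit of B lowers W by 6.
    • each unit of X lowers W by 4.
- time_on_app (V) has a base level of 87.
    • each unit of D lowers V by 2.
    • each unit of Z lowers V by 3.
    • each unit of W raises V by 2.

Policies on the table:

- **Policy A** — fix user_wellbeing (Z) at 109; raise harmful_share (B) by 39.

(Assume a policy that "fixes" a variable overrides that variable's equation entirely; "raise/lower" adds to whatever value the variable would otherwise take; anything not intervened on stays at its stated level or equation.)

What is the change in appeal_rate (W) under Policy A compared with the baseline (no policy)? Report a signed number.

Baseline:
  B = 160
  R = 67
  D = 9
  Z = 116 − 5·160 − 2·9 = -702
  X = 221 + 5·67 + 4·(-702) = -2252
  W = 218 − 6·160 − 4·(-2252) = 8266
Policy A (Z := 109, B + 39):
  B = 160 + 39 = 199
  R = 67
  D = 9
  Z = 109
  X = 221 + 5·67 + 4·109 = 992
  W = 218 − 6·199 − 4·992 = -4944
Change in W: -4944 − 8266 = -13210

-13210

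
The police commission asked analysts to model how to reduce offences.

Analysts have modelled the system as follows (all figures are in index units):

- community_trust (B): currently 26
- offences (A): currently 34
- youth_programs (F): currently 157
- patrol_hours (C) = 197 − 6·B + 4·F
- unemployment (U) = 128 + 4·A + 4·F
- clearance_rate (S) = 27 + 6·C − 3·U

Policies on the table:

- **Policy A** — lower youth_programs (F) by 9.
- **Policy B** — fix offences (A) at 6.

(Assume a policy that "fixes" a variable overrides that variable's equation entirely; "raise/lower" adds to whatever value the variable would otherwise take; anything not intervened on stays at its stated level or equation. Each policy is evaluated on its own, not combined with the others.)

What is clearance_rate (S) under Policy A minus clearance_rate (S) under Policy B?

Policy A (F − 9):
  B = 26
  A = 34
  F = 157 − 9 = 148
  C = 197 − 6·26 + 4·148 = 633
  U = 128 + 4·34 + 4·148 = 856
  S = 27 + 6·633 − 3·856 = 1257
Policy B (A := 6):
  B = 26
  A = 6
  F = 157
  C = 197 − 6·26 + 4·157 = 669
  U = 128 + 4·6 + 4·157 = 780
  S = 27 + 6·669 − 3·780 = 1701
S: 1257 − 1701 = -444

-444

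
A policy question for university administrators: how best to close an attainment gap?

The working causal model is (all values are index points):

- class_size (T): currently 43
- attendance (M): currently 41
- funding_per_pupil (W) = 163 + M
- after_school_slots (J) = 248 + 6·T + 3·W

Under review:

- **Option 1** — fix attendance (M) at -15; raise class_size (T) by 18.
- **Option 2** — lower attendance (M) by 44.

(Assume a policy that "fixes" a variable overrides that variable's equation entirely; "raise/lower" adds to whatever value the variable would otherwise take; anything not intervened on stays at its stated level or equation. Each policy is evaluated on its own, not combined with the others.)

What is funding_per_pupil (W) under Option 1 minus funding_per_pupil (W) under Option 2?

Option 1 (M := -15, T + 18):
  M = -15
  W = 163 + (-15) = 148
Option 2 (M − 44):
  M = 41 − 44 = -3
  W = 163 + (-3) = 160
W: 148 − 160 = -12

-12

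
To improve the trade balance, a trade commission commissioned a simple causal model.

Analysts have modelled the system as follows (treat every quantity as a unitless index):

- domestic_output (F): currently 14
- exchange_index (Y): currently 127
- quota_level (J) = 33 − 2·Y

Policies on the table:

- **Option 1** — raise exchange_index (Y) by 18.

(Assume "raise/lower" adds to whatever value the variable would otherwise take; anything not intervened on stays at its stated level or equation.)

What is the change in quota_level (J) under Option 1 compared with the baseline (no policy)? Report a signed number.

-36

Baseline:
  Y = 127
  J = 33 − 2·127 = -221
Option 1 (Y + 18):
  Y = 127 + 18 = 145
  J = 33 − 2·145 = -257
Change in J: -257 − (-221) = -36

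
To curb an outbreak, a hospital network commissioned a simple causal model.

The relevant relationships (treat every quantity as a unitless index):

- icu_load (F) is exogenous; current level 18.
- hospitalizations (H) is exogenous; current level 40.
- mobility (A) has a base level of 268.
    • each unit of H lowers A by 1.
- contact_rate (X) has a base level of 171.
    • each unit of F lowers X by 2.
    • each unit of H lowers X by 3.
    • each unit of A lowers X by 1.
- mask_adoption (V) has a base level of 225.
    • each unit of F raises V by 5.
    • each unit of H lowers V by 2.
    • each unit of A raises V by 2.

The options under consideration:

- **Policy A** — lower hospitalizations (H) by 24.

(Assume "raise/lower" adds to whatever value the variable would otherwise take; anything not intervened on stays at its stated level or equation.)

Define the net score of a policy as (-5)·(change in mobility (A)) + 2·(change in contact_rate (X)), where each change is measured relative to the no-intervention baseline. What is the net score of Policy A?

-24

Baseline:
  F = 18
  H = 40
  A = 268 − 40 = 228
  X = 171 − 2·18 − 3·40 − 228 = -213
Policy A (H − 24):
  F = 18
  H = 40 − 24 = 16
  A = 268 − 16 = 252
  X = 171 − 2·18 − 3·16 − 252 = -165
ΔA = 252 − 228 = 24; ΔX = -165 − (-213) = 48
Score = (-5)·24 + 2·48 = -24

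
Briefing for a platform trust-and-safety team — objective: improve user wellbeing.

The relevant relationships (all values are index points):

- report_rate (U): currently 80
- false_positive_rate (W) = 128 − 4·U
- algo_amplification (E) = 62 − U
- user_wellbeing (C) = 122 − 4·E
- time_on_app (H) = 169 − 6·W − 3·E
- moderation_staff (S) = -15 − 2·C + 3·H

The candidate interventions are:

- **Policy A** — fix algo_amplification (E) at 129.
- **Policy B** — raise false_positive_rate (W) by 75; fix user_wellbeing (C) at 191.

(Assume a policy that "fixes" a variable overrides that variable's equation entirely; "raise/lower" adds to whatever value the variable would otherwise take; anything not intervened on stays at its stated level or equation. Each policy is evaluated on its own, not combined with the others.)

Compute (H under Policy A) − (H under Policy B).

9

Policy A (E := 129):
  U = 80
  W = 128 − 4·80 = -192
  E = 129
  H = 169 − 6·(-192) − 3·129 = 934
Policy B (W + 75, C := 191):
  U = 80
  W = 128 − 4·80 (+75 from intervention) = -117
  E = 62 − 80 = -18
  H = 169 − 6·(-117) − 3·(-18) = 925
H: 934 − 925 = 9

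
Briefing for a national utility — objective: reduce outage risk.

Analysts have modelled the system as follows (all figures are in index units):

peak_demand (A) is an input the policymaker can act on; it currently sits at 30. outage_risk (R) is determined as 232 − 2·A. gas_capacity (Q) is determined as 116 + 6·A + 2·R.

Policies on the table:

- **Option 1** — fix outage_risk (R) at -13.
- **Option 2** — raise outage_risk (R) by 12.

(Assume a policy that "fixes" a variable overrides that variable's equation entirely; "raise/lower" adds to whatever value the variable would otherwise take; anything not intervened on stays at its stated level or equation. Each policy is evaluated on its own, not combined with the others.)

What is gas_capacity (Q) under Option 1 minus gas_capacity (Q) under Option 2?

Option 1 (R := -13):
  A = 30
  R = -13
  Q = 116 + 6·30 + 2·(-13) = 270
Option 2 (R + 12):
  A = 30
  R = 232 − 2·30 (+12 from intervention) = 184
  Q = 116 + 6·30 + 2·184 = 664
Q: 270 − 664 = -394

-394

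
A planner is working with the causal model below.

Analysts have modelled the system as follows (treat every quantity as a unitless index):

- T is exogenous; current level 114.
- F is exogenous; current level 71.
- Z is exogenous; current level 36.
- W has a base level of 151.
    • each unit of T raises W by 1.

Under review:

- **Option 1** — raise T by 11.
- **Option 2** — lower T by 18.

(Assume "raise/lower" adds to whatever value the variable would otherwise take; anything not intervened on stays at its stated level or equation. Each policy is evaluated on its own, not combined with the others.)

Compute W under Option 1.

276

Option 1 (T + 11):
  T = 114 + 11 = 125
  W = 151 + 125 = 276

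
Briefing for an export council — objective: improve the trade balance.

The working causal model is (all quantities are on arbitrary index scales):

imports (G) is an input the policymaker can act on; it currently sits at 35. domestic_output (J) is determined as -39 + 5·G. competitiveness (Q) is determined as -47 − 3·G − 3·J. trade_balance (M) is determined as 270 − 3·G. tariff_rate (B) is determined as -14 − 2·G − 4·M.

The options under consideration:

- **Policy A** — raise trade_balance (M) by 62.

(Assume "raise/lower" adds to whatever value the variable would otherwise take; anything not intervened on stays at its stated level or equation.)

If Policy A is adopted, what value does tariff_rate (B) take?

-992

Policy A (M + 62):
  G = 35
  M = 270 − 3·35 (+62 from intervention) = 227
  B = -14 − 2·35 − 4·227 = -992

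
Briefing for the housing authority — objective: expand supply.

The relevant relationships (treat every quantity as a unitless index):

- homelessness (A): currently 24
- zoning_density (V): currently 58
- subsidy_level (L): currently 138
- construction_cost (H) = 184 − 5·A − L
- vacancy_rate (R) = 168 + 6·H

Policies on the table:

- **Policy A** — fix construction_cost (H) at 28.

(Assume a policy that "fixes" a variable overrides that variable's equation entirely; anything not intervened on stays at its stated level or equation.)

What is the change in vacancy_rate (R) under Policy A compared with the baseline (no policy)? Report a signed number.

612

Baseline:
  A = 24
  L = 138
  H = 184 − 5·24 − 138 = -74
  R = 168 + 6·(-74) = -276
Policy A (H := 28):
  A = 24
  L = 138
  H = 28
  R = 168 + 6·28 = 336
Change in R: 336 − (-276) = 612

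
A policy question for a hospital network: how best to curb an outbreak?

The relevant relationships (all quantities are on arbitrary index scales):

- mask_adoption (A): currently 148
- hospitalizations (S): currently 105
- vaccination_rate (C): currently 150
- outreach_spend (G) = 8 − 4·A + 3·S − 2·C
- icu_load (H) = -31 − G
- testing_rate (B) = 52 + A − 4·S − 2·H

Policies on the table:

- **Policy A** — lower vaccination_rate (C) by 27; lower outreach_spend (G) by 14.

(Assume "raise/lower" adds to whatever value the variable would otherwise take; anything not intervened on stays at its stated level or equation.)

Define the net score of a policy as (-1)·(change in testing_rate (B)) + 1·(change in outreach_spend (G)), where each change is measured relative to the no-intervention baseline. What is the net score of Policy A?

-40

Baseline:
  A = 148
  S = 105
  C = 150
  G = 8 − 4·148 + 3·105 − 2·150 = -569
  H = -31 − (-569) = 538
  B = 52 + 148 − 4·105 − 2·538 = -1296
Policy A (C − 27, G − 14):
  A = 148
  S = 105
  C = 150 − 27 = 123
  G = 8 − 4·148 + 3·105 − 2·123 (−14 from intervention) = -529
  H = -31 − (-529) = 498
  B = 52 + 148 − 4·105 − 2·498 = -1216
ΔB = -1216 − (-1296) = 80; ΔG = -529 − (-569) = 40
Score = (-1)·80 + 1·40 = -40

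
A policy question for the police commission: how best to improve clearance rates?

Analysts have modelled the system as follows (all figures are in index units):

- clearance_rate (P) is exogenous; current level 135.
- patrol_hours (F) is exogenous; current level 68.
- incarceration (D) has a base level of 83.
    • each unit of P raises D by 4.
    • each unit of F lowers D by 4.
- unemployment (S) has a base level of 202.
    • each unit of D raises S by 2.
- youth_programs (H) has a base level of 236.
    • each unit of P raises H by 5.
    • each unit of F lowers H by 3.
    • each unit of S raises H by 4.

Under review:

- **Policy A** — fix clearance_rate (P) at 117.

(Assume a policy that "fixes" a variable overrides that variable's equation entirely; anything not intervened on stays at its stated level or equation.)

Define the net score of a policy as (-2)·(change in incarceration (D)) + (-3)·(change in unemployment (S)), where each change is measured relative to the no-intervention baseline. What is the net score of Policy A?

Baseline:
  P = 135
  F = 68
  D = 83 + 4·135 − 4·68 = 351
  S = 202 + 2·351 = 904
Policy A (P := 117):
  P = 117
  F = 68
  D = 83 + 4·117 − 4·68 = 279
  S = 202 + 2·279 = 760
ΔD = 279 − 351 = -72; ΔS = 760 − 904 = -144
Score = (-2)·(-72) + (-3)·(-144) = 576

576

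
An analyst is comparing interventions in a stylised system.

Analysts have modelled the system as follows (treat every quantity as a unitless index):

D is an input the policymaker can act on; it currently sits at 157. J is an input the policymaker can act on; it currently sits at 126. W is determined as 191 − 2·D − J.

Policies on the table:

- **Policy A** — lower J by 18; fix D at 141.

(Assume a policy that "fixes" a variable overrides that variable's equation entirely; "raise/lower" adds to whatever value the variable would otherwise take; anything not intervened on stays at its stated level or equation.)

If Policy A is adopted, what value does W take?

-199

Policy A (J − 18, D := 141):
  D = 141
  J = 126 − 18 = 108
  W = 191 − 2·141 − 108 = -199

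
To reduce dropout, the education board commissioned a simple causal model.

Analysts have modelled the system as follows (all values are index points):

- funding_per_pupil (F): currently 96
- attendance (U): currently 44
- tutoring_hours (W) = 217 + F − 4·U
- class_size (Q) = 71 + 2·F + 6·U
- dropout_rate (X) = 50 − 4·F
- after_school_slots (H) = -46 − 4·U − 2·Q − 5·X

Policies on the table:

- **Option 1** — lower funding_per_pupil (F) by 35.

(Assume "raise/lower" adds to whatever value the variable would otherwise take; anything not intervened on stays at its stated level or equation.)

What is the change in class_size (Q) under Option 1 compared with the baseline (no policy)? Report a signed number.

-70

Baseline:
  F = 96
  U = 44
  Q = 71 + 2·96 + 6·44 = 527
Option 1 (F − 35):
  F = 96 − 35 = 61
  U = 44
  Q = 71 + 2·61 + 6·44 = 457
Change in Q: 457 − 527 = -70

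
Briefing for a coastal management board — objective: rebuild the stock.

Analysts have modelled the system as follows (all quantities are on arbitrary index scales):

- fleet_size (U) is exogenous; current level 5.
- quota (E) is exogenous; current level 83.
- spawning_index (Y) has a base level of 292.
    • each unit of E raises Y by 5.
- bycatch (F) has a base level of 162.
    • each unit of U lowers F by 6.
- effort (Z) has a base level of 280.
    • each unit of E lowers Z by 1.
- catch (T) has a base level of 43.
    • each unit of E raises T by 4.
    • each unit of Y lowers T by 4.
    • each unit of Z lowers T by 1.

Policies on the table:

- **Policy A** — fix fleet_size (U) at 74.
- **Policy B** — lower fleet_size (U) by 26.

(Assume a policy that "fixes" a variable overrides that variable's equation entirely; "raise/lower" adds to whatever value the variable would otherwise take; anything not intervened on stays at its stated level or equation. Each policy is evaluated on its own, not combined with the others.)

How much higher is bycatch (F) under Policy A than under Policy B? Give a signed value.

-570

Policy A (U := 74):
  U = 74
  F = 162 − 6·74 = -282
Policy B (U − 26):
  U = 5 − 26 = -21
  F = 162 − 6·(-21) = 288
F: -282 − 288 = -570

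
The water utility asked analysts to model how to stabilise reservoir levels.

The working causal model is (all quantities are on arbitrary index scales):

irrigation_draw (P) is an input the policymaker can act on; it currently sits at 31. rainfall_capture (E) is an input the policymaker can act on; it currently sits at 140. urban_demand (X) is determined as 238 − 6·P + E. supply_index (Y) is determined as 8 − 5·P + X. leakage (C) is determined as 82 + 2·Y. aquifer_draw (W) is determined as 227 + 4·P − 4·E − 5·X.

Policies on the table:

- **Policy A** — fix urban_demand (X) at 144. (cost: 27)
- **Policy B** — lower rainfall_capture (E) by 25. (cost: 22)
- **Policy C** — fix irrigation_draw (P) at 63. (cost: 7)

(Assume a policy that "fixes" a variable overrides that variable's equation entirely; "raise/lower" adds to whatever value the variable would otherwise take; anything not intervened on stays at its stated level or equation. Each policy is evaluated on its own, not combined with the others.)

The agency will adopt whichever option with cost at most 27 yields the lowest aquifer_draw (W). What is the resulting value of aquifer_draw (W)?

Policy A (X := 144):
  P = 31
  E = 140
  X = 144
  W = 227 + 4·31 − 4·140 − 5·144 = -929
Policy B (E − 25):
  P = 31
  E = 140 − 25 = 115
  X = 238 − 6·31 + 115 = 167
  W = 227 + 4·31 − 4·115 − 5·167 = -944
Policy C (P := 63):
  P = 63
  E = 140
  X = 238 − 6·63 + 140 = 0
  W = 227 + 4·63 − 4·140 − 5·0 = -81
Comparing — Policy A: W=-929, Policy B: W=-944, Policy C: W=-81. Lowest is -944 (Policy B).

-944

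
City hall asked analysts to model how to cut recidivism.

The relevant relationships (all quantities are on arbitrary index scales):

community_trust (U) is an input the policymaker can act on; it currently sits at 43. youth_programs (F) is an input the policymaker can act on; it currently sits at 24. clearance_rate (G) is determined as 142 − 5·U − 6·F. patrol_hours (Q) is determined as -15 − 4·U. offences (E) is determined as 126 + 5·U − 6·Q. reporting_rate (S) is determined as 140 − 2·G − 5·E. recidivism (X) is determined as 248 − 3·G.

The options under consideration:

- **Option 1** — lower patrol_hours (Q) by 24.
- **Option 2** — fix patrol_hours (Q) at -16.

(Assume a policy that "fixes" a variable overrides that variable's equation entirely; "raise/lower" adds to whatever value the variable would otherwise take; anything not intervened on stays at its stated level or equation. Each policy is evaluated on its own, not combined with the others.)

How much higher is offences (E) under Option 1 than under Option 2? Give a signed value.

Option 1 (Q − 24):
  U = 43
  Q = -15 − 4·43 (−24 from intervention) = -211
  E = 126 + 5·43 − 6·(-211) = 1607
Option 2 (Q := -16):
  U = 43
  Q = -16
  E = 126 + 5·43 − 6·(-16) = 437
E: 1607 − 437 = 1170

1170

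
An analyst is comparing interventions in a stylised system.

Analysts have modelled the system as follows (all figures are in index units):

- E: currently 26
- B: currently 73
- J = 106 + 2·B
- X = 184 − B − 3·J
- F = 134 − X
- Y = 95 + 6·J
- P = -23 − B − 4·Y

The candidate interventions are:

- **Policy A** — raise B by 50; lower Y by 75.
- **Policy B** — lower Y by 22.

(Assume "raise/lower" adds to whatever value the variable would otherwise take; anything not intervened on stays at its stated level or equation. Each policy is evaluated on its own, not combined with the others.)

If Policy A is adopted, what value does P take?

Policy A (B + 50, Y − 75):
  B = 73 + 50 = 123
  J = 106 + 2·123 = 352
  Y = 95 + 6·352 (−75 from intervention) = 2132
  P = -23 − 123 − 4·2132 = -8674

-8674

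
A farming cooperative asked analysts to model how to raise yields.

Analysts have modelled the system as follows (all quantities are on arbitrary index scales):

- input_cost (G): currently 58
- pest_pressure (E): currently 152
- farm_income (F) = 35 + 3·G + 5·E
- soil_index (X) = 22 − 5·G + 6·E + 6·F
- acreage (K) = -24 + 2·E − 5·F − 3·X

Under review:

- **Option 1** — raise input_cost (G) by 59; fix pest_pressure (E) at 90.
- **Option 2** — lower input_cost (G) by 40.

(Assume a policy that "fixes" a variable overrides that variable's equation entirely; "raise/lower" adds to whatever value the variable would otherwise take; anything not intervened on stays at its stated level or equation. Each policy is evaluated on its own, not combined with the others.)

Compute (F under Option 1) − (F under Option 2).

Option 1 (G + 59, E := 90):
  G = 58 + 59 = 117
  E = 90
  F = 35 + 3·117 + 5·90 = 836
Option 2 (G − 40):
  G = 58 − 40 = 18
  E = 152
  F = 35 + 3·18 + 5·152 = 849
F: 836 − 849 = -13

-13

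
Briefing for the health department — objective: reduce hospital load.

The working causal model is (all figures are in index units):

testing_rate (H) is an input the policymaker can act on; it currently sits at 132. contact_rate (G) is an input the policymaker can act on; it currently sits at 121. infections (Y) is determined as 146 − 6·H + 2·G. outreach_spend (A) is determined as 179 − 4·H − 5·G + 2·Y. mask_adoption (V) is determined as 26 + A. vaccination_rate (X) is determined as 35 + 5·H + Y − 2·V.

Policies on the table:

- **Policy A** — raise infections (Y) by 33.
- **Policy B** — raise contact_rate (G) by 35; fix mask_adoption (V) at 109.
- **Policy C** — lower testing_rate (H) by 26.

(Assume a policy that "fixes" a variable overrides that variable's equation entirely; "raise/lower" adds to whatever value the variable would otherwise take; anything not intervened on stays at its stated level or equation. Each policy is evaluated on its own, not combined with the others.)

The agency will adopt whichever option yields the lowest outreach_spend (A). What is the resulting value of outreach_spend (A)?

Policy A (Y + 33):
  H = 132
  G = 121
  Y = 146 − 6·132 + 2·121 (+33 from intervention) = -371
  A = 179 − 4·132 − 5·121 + 2·(-371) = -1696
Policy B (G + 35, V := 109):
  H = 132
  G = 121 + 35 = 156
  Y = 146 − 6·132 + 2·156 = -334
  A = 179 − 4·132 − 5·156 + 2·(-334) = -1797
Policy C (H − 26):
  H = 132 − 26 = 106
  G = 121
  Y = 146 − 6·106 + 2·121 = -248
  A = 179 − 4·106 − 5·121 + 2·(-248) = -1346
Comparing — Policy A: A=-1696, Policy B: A=-1797, Policy C: A=-1346. Lowest is -1797 (Policy B).

-1797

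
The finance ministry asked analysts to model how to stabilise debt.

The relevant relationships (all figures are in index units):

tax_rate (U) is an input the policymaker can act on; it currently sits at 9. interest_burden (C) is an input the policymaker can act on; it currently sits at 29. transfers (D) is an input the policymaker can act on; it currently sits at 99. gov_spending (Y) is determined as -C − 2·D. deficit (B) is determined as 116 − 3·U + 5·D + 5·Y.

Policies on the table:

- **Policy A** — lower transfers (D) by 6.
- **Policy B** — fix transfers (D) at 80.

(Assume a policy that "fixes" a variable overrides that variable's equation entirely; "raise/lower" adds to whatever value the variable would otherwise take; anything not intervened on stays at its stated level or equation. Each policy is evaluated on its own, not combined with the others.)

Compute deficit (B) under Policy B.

Policy B (D := 80):
  U = 9
  C = 29
  D = 80
  Y = 0 − 29 − 2·80 = -189
  B = 116 − 3·9 + 5·80 + 5·(-189) = -456

-456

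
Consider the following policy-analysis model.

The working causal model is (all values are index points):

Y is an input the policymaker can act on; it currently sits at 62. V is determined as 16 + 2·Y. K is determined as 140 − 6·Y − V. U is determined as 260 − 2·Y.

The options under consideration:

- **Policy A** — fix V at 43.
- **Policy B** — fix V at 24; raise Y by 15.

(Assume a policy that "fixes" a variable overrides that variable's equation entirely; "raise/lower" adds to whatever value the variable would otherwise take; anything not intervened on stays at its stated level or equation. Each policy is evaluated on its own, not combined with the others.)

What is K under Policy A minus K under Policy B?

Policy A (V := 43):
  Y = 62
  V = 43
  K = 140 − 6·62 − 43 = -275
Policy B (V := 24, Y + 15):
  Y = 62 + 15 = 77
  V = 24
  K = 140 − 6·77 − 24 = -346
K: -275 − (-346) = 71

71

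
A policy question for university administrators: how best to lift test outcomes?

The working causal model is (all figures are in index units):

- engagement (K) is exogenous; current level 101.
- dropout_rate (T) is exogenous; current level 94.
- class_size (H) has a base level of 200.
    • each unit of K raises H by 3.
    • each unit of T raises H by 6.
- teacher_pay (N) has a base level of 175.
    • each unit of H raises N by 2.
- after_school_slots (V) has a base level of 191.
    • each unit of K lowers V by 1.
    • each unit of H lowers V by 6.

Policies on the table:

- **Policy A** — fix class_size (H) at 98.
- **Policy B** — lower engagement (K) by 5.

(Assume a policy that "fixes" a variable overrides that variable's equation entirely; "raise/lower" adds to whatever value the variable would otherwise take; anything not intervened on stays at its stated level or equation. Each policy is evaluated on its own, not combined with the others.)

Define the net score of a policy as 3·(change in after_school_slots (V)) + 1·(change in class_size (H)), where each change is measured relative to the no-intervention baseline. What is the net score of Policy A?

Baseline:
  K = 101
  T = 94
  H = 200 + 3·101 + 6·94 = 1067
  V = 191 − 101 − 6·1067 = -6312
Policy A (H := 98):
  K = 101
  T = 94
  H = 98
  V = 191 − 101 − 6·98 = -498
ΔV = -498 − (-6312) = 5814; ΔH = 98 − 1067 = -969
Score = 3·5814 + 1·(-969) = 16473

16473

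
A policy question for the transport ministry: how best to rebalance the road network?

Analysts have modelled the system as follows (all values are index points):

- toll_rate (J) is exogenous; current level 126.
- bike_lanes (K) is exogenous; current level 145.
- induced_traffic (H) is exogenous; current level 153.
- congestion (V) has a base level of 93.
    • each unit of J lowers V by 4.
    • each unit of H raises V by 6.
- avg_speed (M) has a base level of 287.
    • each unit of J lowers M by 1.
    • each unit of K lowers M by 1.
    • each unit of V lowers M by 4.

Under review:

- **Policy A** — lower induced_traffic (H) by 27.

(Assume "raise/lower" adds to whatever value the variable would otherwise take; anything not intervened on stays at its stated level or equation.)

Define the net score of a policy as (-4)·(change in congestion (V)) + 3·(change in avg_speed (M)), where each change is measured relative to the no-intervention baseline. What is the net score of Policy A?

2592

Baseline:
  J = 126
  K = 145
  H = 153
  V = 93 − 4·126 + 6·153 = 507
  M = 287 − 126 − 145 − 4·507 = -2012
Policy A (H − 27):
  J = 126
  K = 145
  H = 153 − 27 = 126
  V = 93 − 4·126 + 6·126 = 345
  M = 287 − 126 − 145 − 4·345 = -1364
ΔV = 345 − 507 = -162; ΔM = -1364 − (-2012) = 648
Score = (-4)·(-162) + 3·648 = 2592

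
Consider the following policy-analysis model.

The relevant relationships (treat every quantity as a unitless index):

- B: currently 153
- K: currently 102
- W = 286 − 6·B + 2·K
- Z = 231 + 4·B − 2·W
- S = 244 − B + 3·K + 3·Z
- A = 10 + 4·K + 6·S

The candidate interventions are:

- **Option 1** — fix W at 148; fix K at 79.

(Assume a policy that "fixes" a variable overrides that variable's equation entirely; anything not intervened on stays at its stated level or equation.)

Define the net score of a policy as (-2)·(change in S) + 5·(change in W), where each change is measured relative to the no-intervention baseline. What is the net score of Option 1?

Baseline:
  B = 153
  K = 102
  W = 286 − 6·153 + 2·102 = -428
  Z = 231 + 4·153 − 2·(-428) = 1699
  S = 244 − 153 + 3·102 + 3·1699 = 5494
Option 1 (W := 148, K := 79):
  B = 153
  K = 79
  W = 148
  Z = 231 + 4·153 − 2·148 = 547
  S = 244 − 153 + 3·79 + 3·547 = 1969
ΔS = 1969 − 5494 = -3525; ΔW = 148 − (-428) = 576
Score = (-2)·(-3525) + 5·576 = 9930

9930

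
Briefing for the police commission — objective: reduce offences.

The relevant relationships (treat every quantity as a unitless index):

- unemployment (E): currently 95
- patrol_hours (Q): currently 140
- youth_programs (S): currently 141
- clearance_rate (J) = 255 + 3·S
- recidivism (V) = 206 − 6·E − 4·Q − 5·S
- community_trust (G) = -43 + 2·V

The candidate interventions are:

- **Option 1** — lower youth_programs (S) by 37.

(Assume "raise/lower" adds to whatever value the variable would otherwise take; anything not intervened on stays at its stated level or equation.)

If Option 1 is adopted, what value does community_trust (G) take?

-2931

Option 1 (S − 37):
  E = 95
  Q = 140
  S = 141 − 37 = 104
  V = 206 − 6·95 − 4·140 − 5·104 = -1444
  G = -43 + 2·(-1444) = -2931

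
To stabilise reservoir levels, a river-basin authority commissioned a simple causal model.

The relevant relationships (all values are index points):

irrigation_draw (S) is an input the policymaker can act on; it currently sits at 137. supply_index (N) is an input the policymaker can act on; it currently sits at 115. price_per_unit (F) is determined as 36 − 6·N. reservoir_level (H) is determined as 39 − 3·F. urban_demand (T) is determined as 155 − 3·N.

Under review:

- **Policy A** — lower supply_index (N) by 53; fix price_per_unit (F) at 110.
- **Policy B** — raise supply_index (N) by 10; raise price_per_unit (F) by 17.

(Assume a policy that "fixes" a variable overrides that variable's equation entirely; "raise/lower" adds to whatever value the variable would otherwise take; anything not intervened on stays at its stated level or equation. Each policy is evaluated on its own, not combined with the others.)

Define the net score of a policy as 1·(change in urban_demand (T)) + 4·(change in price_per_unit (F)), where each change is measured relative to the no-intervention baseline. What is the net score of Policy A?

Baseline:
  N = 115
  F = 36 − 6·115 = -654
  T = 155 − 3·115 = -190
Policy A (N − 53, F := 110):
  N = 115 − 53 = 62
  F = 110
  T = 155 − 3·62 = -31
ΔT = -31 − (-190) = 159; ΔF = 110 − (-654) = 764
Score = 1·159 + 4·764 = 3215

3215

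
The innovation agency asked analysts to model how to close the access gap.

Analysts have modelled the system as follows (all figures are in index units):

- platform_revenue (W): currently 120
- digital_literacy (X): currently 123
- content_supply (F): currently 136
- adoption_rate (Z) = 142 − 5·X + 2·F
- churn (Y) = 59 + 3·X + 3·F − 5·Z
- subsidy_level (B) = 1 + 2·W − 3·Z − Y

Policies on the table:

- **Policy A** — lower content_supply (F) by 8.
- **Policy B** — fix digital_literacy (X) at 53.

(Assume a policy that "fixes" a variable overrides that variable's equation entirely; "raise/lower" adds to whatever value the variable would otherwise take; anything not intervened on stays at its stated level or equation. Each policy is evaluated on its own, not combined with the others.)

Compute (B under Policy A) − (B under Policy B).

-918

Policy A (F − 8):
  W = 120
  X = 123
  F = 136 − 8 = 128
  Z = 142 − 5·123 + 2·128 = -217
  Y = 59 + 3·123 + 3·128 − 5·(-217) = 1897
  B = 1 + 2·120 − 3·(-217) − 1897 = -1005
Policy B (X := 53):
  W = 120
  X = 53
  F = 136
  Z = 142 − 5·53 + 2·136 = 149
  Y = 59 + 3·53 + 3·136 − 5·149 = -119
  B = 1 + 2·120 − 3·149 − (-119) = -87
B: -1005 − (-87) = -918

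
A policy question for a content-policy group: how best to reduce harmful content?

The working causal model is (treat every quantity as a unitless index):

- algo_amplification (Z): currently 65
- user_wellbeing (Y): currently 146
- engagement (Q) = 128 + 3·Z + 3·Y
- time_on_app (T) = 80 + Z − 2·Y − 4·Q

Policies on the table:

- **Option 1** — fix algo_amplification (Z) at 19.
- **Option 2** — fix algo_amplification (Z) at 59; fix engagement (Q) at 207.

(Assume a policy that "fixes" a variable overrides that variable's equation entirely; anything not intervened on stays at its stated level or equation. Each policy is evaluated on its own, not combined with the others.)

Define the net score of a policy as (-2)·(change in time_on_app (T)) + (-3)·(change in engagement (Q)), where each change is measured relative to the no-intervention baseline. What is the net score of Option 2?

Baseline:
  Z = 65
  Y = 146
  Q = 128 + 3·65 + 3·146 = 761
  T = 80 + 65 − 2·146 − 4·761 = -3191
Option 2 (Z := 59, Q := 207):
  Z = 59
  Y = 146
  Q = 207
  T = 80 + 59 − 2·146 − 4·207 = -981
ΔT = -981 − (-3191) = 2210; ΔQ = 207 − 761 = -554
Score = (-2)·2210 + (-3)·(-554) = -2758

-2758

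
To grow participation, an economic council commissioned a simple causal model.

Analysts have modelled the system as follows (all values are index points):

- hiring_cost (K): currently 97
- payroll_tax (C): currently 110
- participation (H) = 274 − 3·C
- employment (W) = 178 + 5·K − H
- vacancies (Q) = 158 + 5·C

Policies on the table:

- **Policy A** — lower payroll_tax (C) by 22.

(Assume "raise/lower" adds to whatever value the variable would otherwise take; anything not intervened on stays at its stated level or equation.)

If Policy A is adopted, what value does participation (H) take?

10

Policy A (C − 22):
  C = 110 − 22 = 88
  H = 274 − 3·88 = 10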